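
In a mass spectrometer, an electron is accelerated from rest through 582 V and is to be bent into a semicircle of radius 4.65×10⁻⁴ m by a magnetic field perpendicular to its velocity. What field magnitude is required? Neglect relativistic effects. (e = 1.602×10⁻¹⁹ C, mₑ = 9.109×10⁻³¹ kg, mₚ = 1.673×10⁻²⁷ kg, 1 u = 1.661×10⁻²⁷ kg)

v = √(2|q|V/m) = √(2·1.602×10⁻¹⁹·582/9.109×10⁻³¹) ≈ 1.431×10⁷ m/s.
B = mv/(|q|r) = (9.109×10⁻³¹)(1.431×10⁷)/((1.602×10⁻¹⁹)(4.65×10⁻⁴)) ≈ 0.175 T.

B ≈ 0.175 T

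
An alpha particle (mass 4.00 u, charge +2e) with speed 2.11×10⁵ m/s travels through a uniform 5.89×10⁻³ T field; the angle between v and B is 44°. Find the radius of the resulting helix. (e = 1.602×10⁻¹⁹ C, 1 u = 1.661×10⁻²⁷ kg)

r ≈ 0.516 m

v⊥ = v sinθ = 2.11×10⁵·sin44° ≈ 1.466×10⁵ m/s.
r = m v⊥/(|q|B) = (6.644×10⁻²⁷)(1.466×10⁵)/((3.204×10⁻¹⁹)(5.89×10⁻³)) ≈ 0.516 m.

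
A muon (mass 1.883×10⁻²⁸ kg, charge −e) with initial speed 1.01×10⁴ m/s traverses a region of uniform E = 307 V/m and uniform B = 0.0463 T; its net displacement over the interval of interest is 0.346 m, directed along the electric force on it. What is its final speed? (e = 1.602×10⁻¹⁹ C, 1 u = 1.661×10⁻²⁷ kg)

v_f ≈ 4.25×10⁵ m/s

B does no work; ΔKE = |q|E d.
½mv_f² = ½mv₀² + |q|Ed = ½(1.883×10⁻²⁸)(1.01×10⁴)² + (1.602×10⁻¹⁹)(307)(0.346) ≈ 9.604×10⁻²¹ J + 1.702×10⁻¹⁷ J ≈ 1.703×10⁻¹⁷ J.
v_f = √(2·1.703×10⁻¹⁷/1.883×10⁻²⁸) ≈ 4.25×10⁵ m/s.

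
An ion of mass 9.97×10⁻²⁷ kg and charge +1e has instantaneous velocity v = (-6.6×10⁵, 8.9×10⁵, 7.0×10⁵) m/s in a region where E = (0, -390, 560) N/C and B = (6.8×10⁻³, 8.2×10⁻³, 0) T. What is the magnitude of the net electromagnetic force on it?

|F| ≈ 2.09×10⁻¹⁵ N

v×B = (-5740, 4760, -1.15×10⁴) N/C.
E + v×B = (-5740, 4370, -1.09×10⁴) N/C.
F = q(E + v×B) = (1.602×10⁻¹⁹ C)·(-5740, 4370, -1.09×10⁴) = (-9.20×10⁻¹⁶, 7.00×10⁻¹⁶, -1.75×10⁻¹⁵) N.
|F| = 2.09×10⁻¹⁵ N.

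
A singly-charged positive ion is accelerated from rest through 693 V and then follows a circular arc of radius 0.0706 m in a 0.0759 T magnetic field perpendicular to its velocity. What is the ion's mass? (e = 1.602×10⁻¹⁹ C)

Combine |q|V = ½mv² and r = mv/(|q|B): eliminate v to get m = qB²r²/(2V).
m = (1.602×10⁻¹⁹)(0.0759)²(0.0706)²/(2·693) ≈ 3.32×10⁻²⁷ kg.

m ≈ 3.32×10⁻²⁷ kg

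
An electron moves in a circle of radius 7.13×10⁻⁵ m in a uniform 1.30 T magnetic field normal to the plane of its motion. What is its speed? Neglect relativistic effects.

From |q|vB = mv²/r, v = |q|Br/m.
v = (1.602×10⁻¹⁹)(1.30)(7.13×10⁻⁵)/9.109×10⁻³¹ ≈ 1.63×10⁷ m/s.

v ≈ 1.63×10⁷ m/s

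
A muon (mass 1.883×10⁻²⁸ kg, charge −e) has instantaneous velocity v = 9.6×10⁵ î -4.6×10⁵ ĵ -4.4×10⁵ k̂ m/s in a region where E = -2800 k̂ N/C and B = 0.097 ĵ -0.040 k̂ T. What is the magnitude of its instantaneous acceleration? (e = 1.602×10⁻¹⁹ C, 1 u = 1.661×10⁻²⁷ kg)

v×B = (6.11×10⁴, 3.84×10⁴, 9.31×10⁴) N/C.
E + v×B = (6.11×10⁴, 3.84×10⁴, 9.03×10⁴) N/C.
F = q(E + v×B) = (−1.602×10⁻¹⁹ C)·(6.11×10⁴, 3.84×10⁴, 9.03×10⁴) = (-9.79×10⁻¹⁵, -6.15×10⁻¹⁵, -1.45×10⁻¹⁴) N.
|a| = |F|/m = 1.852×10⁻¹⁴/1.883×10⁻²⁸ ≈ 9.83×10¹³ m/s².

|a| ≈ 9.83×10¹³ m/s²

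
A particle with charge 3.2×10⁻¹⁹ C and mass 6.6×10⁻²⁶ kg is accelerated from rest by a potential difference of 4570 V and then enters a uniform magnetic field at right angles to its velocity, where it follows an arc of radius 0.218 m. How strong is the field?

v = √(2|q|V/m) = √(2·3.2×10⁻¹⁹·4570/6.6×10⁻²⁶) ≈ 2.105×10⁵ m/s.
B = mv/(|q|r) = (6.6×10⁻²⁶)(2.105×10⁵)/((3.2×10⁻¹⁹)(0.218)) ≈ 0.199 T.

B ≈ 0.199 T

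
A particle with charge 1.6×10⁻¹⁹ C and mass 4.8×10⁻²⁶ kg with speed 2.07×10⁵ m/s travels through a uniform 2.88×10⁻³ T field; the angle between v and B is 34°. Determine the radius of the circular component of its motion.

r ≈ 12.1 m

v⊥ = v sinθ = 2.07×10⁵·sin34° ≈ 1.158×10⁵ m/s.
r = m v⊥/(|q|B) = (4.8×10⁻²⁶)(1.158×10⁵)/((1.6×10⁻¹⁹)(2.88×10⁻³)) ≈ 12.1 m.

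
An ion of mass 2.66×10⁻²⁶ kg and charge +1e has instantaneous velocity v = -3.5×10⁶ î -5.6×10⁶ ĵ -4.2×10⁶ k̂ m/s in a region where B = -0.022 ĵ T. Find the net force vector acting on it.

F ≈ (-1.48×10⁻¹⁴, 0, 1.23×10⁻¹⁴) N

v×B = (-9.24×10⁴, 0, 7.70×10⁴) N/C.
F = q v×B = (1.602×10⁻¹⁹ C)·(-9.24×10⁴, 0, 7.70×10⁴) = (-1.48×10⁻¹⁴, 0, 1.23×10⁻¹⁴) N.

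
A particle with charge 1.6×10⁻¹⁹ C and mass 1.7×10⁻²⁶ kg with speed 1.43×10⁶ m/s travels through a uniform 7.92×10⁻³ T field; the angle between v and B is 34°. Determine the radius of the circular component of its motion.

v⊥ = v sinθ = 1.43×10⁶·sin34° ≈ 7.996×10⁵ m/s.
r = m v⊥/(|q|B) = (1.7×10⁻²⁶)(7.996×10⁵)/((1.6×10⁻¹⁹)(7.92×10⁻³)) ≈ 10.7 m.

r ≈ 10.7 m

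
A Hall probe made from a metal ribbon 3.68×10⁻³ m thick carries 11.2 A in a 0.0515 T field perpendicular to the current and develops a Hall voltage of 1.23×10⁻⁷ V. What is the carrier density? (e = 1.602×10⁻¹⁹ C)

n ≈ 7.95×10²⁷ m⁻³

From V_H = IB/(n e t), n = IB/(V_H e t).
n = (11.2)(0.0515)/((1.23×10⁻⁷)(1.602×10⁻¹⁹)(3.68×10⁻³)) ≈ 7.95×10²⁷ m⁻³.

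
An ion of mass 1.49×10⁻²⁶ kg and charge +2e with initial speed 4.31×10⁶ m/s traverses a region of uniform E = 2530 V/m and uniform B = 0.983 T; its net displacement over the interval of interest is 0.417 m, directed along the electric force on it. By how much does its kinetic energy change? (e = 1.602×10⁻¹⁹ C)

The magnetic force is always ⟂ v and does no work; only the electric force changes KE.
ΔKE = F_E · d = |q|E d = (3.204×10⁻¹⁹)(2530)(0.417) ≈ 3.38×10⁻¹⁶ J.

ΔKE ≈ 3.38×10⁻¹⁶ J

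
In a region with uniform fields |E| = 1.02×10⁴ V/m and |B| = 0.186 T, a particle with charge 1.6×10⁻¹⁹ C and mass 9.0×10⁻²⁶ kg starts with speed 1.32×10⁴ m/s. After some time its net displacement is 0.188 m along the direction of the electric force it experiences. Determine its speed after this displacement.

v_f ≈ 8.36×10⁴ m/s

B does no work; ΔKE = |q|E d.
½mv_f² = ½mv₀² + |q|Ed = ½(9.0×10⁻²⁶)(1.32×10⁴)² + (1.6×10⁻¹⁹)(1.02×10⁴)(0.188) ≈ 7.841×10⁻¹⁸ J + 3.068×10⁻¹⁶ J ≈ 3.147×10⁻¹⁶ J.
v_f = √(2·3.147×10⁻¹⁶/9.0×10⁻²⁶) ≈ 8.36×10⁴ m/s.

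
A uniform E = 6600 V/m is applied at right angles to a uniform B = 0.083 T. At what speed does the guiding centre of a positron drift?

v_d ≈ 8.0×10⁴ m/s

The steady drift has the magnetic force balancing the electric force, so v_d = E/B.
v_d = 6600/0.083 = 8.0×10⁴ m/s.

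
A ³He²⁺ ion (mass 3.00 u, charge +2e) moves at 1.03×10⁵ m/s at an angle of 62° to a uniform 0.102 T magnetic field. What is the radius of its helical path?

r ≈ 0.0139 m

v⊥ = v sinθ = 1.03×10⁵·sin62° ≈ 9.094×10⁴ m/s.
r = m v⊥/(|q|B) = (4.983×10⁻²⁷)(9.094×10⁴)/((3.204×10⁻¹⁹)(0.102)) ≈ 0.0139 m.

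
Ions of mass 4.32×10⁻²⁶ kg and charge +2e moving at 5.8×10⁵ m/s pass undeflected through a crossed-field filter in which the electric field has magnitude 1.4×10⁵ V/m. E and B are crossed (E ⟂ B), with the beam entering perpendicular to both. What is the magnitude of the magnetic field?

B = 0.24 T

Balance of forces in the selector: qE = qvB ⇒ B = E/v.
B = 1.4×10⁵/5.8×10⁵ = 0.24 T.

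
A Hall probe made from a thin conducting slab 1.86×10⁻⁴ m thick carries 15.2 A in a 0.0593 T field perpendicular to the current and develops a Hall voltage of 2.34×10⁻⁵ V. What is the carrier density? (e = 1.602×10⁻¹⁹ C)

n ≈ 1.29×10²⁷ m⁻³

From V_H = IB/(n e t), n = IB/(V_H e t).
n = (15.2)(0.0593)/((2.34×10⁻⁵)(1.602×10⁻¹⁹)(1.86×10⁻⁴)) ≈ 1.29×10²⁷ m⁻³.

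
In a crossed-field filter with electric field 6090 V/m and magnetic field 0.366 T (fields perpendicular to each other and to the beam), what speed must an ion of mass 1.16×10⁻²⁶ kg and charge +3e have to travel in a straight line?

v = 1.66×10⁴ m/s

For undeflected motion the electric and magnetic forces balance: qE = qvB.
v = E/B = 6090/0.366 = 1.66×10⁴ m/s.
The result is independent of the particle's charge and mass.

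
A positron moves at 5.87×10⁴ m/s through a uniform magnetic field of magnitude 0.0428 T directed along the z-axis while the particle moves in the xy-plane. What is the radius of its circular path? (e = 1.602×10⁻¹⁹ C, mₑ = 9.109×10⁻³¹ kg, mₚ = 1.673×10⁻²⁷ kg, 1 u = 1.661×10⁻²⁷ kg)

The magnetic force provides the centripetal force: |q|vB = mv²/r.
r = mv/(|q|B) = (9.109×10⁻³¹)(5.87×10⁴)/((1.602×10⁻¹⁹)(0.0428)) ≈ 7.80×10⁻⁶ m.

r ≈ 7.80×10⁻⁶ m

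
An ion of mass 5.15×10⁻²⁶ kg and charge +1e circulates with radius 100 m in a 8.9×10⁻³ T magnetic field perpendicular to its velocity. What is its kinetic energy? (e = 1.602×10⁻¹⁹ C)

v = |q|Br/m, then KE = ½mv² = (qBr)²/(2m).
v = (1.602×10⁻¹⁹)(8.9×10⁻³)(100)/5.15×10⁻²⁶ ≈ 2.769×10⁶ m/s.
KE = ½(5.15×10⁻²⁶)(2.769×10⁶)² ≈ 2.0×10⁻¹³ J.

KE ≈ 2.0×10⁻¹³ J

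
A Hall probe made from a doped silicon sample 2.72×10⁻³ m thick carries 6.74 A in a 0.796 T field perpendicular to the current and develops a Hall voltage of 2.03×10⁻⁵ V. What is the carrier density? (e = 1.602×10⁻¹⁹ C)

n ≈ 6.07×10²⁶ m⁻³

From V_H = IB/(n e t), n = IB/(V_H e t).
n = (6.74)(0.796)/((2.03×10⁻⁵)(1.602×10⁻¹⁹)(2.72×10⁻³)) ≈ 6.07×10²⁶ m⁻³.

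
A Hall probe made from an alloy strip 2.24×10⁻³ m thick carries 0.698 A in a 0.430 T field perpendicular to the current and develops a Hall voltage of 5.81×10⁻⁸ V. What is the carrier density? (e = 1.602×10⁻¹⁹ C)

n ≈ 1.44×10²⁸ m⁻³

From V_H = IB/(n e t), n = IB/(V_H e t).
n = (0.698)(0.430)/((5.81×10⁻⁸)(1.602×10⁻¹⁹)(2.24×10⁻³)) ≈ 1.44×10²⁸ m⁻³.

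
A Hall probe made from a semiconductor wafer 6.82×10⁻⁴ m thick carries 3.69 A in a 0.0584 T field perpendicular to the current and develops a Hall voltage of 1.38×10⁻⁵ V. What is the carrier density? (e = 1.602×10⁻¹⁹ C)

From V_H = IB/(n e t), n = IB/(V_H e t).
n = (3.69)(0.0584)/((1.38×10⁻⁵)(1.602×10⁻¹⁹)(6.82×10⁻⁴)) ≈ 1.43×10²⁶ m⁻³.

n ≈ 1.43×10²⁶ m⁻³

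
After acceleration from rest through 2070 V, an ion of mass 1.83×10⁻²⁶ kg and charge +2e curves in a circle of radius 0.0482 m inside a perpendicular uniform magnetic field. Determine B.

B ≈ 0.319 T

v = √(2|q|V/m) = √(2·3.204×10⁻¹⁹·2070/1.83×10⁻²⁶) ≈ 2.692×10⁵ m/s.
B = mv/(|q|r) = (1.83×10⁻²⁶)(2.692×10⁵)/((3.204×10⁻¹⁹)(0.0482)) ≈ 0.319 T.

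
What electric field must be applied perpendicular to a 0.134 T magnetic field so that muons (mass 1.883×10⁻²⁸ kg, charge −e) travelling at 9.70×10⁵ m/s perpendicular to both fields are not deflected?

E = 1.30×10⁵ V/m

For straight-line motion qE = qvB, so E = vB.
E = 9.70×10⁵ × 0.134 = 1.30×10⁵ V/m.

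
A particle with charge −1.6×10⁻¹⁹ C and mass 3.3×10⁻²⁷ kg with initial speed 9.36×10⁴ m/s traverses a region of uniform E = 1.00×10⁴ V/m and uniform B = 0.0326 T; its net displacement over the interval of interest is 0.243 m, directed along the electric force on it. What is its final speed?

v_f ≈ 4.94×10⁵ m/s

B does no work; ΔKE = |q|E d.
½mv_f² = ½mv₀² + |q|Ed = ½(3.3×10⁻²⁷)(9.36×10⁴)² + (1.6×10⁻¹⁹)(1.00×10⁴)(0.243) ≈ 1.446×10⁻¹⁷ J + 3.888×10⁻¹⁶ J ≈ 4.033×10⁻¹⁶ J.
v_f = √(2·4.033×10⁻¹⁶/3.3×10⁻²⁷) ≈ 4.94×10⁵ m/s.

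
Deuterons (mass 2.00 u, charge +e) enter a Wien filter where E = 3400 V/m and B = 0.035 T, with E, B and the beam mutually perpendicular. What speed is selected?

For undeflected motion the electric and magnetic forces balance: qE = qvB.
v = E/B = 3400/0.035 = 9.7×10⁴ m/s.

v = 9.7×10⁴ m/s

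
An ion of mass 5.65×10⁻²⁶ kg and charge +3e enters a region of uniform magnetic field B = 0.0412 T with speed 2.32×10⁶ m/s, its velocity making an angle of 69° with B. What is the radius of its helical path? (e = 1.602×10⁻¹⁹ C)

v⊥ = v sinθ = 2.32×10⁶·sin69° ≈ 2.166×10⁶ m/s.
r = m v⊥/(|q|B) = (5.65×10⁻²⁶)(2.166×10⁶)/((4.806×10⁻¹⁹)(0.0412)) ≈ 6.18 m.

r ≈ 6.18 m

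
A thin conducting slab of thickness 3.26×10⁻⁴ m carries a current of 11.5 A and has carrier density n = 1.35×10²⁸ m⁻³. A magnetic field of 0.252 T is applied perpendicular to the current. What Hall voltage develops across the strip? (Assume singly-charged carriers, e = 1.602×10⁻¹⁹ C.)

V_H ≈ 4.11×10⁻⁶ V

V_H = IB/(n e t).
V_H = (11.5)(0.252)/((1.35×10²⁸)(1.602×10⁻¹⁹)(3.26×10⁻⁴)) ≈ 4.11×10⁻⁶ V.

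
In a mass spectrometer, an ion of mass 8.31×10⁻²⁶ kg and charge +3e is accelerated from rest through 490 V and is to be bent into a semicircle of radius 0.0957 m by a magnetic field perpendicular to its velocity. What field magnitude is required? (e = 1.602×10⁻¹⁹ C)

B ≈ 0.136 T

v = √(2|q|V/m) = √(2·4.806×10⁻¹⁹·490/8.31×10⁻²⁶) ≈ 7.528×10⁴ m/s.
B = mv/(|q|r) = (8.31×10⁻²⁶)(7.528×10⁴)/((4.806×10⁻¹⁹)(0.0957)) ≈ 0.136 T.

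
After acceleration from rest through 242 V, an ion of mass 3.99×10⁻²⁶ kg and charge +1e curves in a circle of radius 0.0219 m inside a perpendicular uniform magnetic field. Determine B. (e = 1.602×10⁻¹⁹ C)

v = √(2|q|V/m) = √(2·1.602×10⁻¹⁹·242/3.99×10⁻²⁶) ≈ 4.408×10⁴ m/s.
B = mv/(|q|r) = (3.99×10⁻²⁶)(4.408×10⁴)/((1.602×10⁻¹⁹)(0.0219)) ≈ 0.501 T.

B ≈ 0.501 T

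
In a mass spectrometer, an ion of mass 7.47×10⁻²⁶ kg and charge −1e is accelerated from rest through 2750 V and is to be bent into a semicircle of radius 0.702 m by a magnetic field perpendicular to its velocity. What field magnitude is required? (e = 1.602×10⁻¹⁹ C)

B ≈ 0.0721 T

v = √(2|q|V/m) = √(2·1.602×10⁻¹⁹·2750/7.47×10⁻²⁶) ≈ 1.086×10⁵ m/s.
B = mv/(|q|r) = (7.47×10⁻²⁶)(1.086×10⁵)/((1.602×10⁻¹⁹)(0.702)) ≈ 0.0721 T.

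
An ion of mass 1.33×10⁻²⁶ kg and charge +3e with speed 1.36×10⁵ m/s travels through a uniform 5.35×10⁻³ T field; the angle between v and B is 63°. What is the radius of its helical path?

v⊥ = v sinθ = 1.36×10⁵·sin63° ≈ 1.212×10⁵ m/s.
r = m v⊥/(|q|B) = (1.33×10⁻²⁶)(1.212×10⁵)/((4.806×10⁻¹⁹)(5.35×10⁻³)) ≈ 0.627 m.

r ≈ 0.627 m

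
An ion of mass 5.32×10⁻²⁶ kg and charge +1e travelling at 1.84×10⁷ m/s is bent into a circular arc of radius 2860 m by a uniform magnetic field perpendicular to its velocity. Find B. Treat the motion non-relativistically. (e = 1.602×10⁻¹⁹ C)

From |q|vB = mv²/r, B = mv/(|q|r).
B = (5.32×10⁻²⁶)(1.84×10⁷)/((1.602×10⁻¹⁹)(2860)) ≈ 2.14×10⁻³ T.

B ≈ 2.14×10⁻³ T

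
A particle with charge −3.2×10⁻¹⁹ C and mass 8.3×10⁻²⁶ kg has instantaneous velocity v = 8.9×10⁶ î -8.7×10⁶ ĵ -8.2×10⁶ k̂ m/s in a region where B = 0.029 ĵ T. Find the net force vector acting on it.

v×B = (2.38×10⁵, 0, 2.58×10⁵) N/C.
F = q v×B = (−3.2×10⁻¹⁹ C)·(2.38×10⁵, 0, 2.58×10⁵) = (-7.61×10⁻¹⁴, 0, -8.26×10⁻¹⁴) N.

F ≈ (-7.61×10⁻¹⁴, 0, -8.26×10⁻¹⁴) N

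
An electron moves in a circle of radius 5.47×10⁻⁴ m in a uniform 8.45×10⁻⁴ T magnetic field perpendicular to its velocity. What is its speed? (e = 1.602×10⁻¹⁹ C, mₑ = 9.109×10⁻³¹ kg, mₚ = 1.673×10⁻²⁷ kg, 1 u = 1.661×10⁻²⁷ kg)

v ≈ 8.13×10⁴ m/s

From |q|vB = mv²/r, v = |q|Br/m.
v = (1.602×10⁻¹⁹)(8.45×10⁻⁴)(5.47×10⁻⁴)/9.109×10⁻³¹ ≈ 8.13×10⁴ m/s.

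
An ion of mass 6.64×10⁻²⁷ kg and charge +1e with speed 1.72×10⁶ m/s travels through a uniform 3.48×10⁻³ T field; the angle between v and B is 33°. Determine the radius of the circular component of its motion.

v⊥ = v sinθ = 1.72×10⁶·sin33° ≈ 9.368×10⁵ m/s.
r = m v⊥/(|q|B) = (6.64×10⁻²⁷)(9.368×10⁵)/((1.602×10⁻¹⁹)(3.48×10⁻³)) ≈ 11.2 m.

r ≈ 11.2 m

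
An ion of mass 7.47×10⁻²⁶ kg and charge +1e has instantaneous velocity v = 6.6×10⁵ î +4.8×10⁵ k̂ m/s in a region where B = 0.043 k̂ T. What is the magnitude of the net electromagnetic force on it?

|F| ≈ 4.55×10⁻¹⁵ N

v×B = (0, -2.84×10⁴, 0) N/C.
F = q v×B = (1.602×10⁻¹⁹ C)·(0, -2.84×10⁴, 0) = (0, -4.55×10⁻¹⁵, 0) N.
|F| = 4.55×10⁻¹⁵ N.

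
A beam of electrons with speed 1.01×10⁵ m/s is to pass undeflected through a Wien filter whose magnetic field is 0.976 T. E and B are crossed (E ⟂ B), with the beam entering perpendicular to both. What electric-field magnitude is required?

E = 9.86×10⁴ V/m

For straight-line motion qE = qvB, so E = vB.
E = 1.01×10⁵ × 0.976 = 9.86×10⁴ V/m.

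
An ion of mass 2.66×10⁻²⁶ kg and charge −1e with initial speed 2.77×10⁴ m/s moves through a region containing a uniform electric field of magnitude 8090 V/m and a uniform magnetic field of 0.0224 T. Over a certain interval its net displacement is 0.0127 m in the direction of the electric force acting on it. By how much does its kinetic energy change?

ΔKE ≈ 1.65×10⁻¹⁷ J

The magnetic force is always ⟂ v and does no work; only the electric force changes KE.
ΔKE = F_E · d = |q|E d = (1.602×10⁻¹⁹)(8090)(0.0127) ≈ 1.65×10⁻¹⁷ J.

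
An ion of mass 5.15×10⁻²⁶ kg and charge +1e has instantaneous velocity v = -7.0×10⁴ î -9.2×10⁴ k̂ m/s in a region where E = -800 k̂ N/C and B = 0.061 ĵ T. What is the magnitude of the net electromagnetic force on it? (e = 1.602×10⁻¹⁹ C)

|F| ≈ 1.21×10⁻¹⁵ N

v×B = (5610, 0, -4270) N/C.
E + v×B = (5610, 0, -5070) N/C.
F = q(E + v×B) = (1.602×10⁻¹⁹ C)·(5610, 0, -5070) = (8.99×10⁻¹⁶, 0, -8.12×10⁻¹⁶) N.
|F| = 1.21×10⁻¹⁵ N.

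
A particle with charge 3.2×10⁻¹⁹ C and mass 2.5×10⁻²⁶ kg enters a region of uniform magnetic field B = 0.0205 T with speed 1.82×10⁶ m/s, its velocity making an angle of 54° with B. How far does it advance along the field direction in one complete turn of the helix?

p ≈ 25.6 m

v∥ = v cosθ = 1.82×10⁶·cos54° ≈ 1.070×10⁶ m/s.
T = 2πm/(|q|B) = 2π(2.5×10⁻²⁶)/((3.2×10⁻¹⁹)(0.0205)) ≈ 2.395×10⁻⁵ s.
pitch = v∥ T = (1.070×10⁶)(2.395×10⁻⁵) ≈ 25.6 m.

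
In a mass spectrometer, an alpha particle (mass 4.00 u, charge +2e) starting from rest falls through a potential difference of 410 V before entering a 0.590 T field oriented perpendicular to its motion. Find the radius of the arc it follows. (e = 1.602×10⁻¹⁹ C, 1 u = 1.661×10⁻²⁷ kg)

r ≈ 6.99×10⁻³ m

Acceleration: |q|V = ½mv² ⇒ v = √(2|q|V/m) = √(2·3.204×10⁻¹⁹·410/6.644×10⁻²⁷) ≈ 1.989×10⁵ m/s.
In the field: r = mv/(|q|B) = (6.644×10⁻²⁷)(1.989×10⁵)/((3.204×10⁻¹⁹)(0.590)) ≈ 6.99×10⁻³ m.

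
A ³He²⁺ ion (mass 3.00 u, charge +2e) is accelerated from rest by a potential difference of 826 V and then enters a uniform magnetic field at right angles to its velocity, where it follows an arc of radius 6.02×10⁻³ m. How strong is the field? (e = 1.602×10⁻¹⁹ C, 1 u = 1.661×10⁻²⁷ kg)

B ≈ 0.842 T

v = √(2|q|V/m) = √(2·3.204×10⁻¹⁹·826/4.983×10⁻²⁷) ≈ 3.259×10⁵ m/s.
B = mv/(|q|r) = (4.983×10⁻²⁷)(3.259×10⁵)/((3.204×10⁻¹⁹)(6.02×10⁻³)) ≈ 0.842 T.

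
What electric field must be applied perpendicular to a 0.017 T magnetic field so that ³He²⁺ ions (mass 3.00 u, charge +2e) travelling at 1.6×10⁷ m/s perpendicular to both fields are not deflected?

E = 2.7×10⁵ V/m

For straight-line motion qE = qvB, so E = vB.
E = 1.6×10⁷ × 0.017 = 2.7×10⁵ V/m.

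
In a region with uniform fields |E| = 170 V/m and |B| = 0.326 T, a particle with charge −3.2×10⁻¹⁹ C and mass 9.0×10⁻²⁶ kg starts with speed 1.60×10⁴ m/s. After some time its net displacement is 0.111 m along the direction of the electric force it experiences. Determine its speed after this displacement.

B does no work; ΔKE = |q|E d.
½mv_f² = ½mv₀² + |q|Ed = ½(9.0×10⁻²⁶)(1.60×10⁴)² + (3.2×10⁻¹⁹)(170)(0.111) ≈ 1.152×10⁻¹⁷ J + 6.038×10⁻¹⁸ J ≈ 1.756×10⁻¹⁷ J.
v_f = √(2·1.756×10⁻¹⁷/9.0×10⁻²⁶) ≈ 1.98×10⁴ m/s.

v_f ≈ 1.98×10⁴ m/s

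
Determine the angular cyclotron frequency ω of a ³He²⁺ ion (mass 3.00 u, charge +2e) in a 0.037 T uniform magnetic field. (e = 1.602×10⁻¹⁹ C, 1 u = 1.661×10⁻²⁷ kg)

ω = |q|B/m.
ω = (3.204×10⁻¹⁹)(0.037)/4.983×10⁻²⁷ ≈ 2.4×10⁶ rad/s.

ω ≈ 2.4×10⁶ rad/s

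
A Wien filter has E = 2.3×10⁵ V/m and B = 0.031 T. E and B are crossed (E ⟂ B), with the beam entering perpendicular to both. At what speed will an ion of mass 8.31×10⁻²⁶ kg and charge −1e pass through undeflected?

For undeflected motion the electric and magnetic forces balance: qE = qvB.
v = E/B = 2.3×10⁵/0.031 = 7.4×10⁶ m/s.

v = 7.4×10⁶ m/s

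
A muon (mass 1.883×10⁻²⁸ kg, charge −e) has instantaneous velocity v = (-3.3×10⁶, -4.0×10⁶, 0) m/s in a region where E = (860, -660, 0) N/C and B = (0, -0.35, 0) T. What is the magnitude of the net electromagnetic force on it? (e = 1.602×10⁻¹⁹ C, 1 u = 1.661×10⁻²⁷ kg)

v×B = (0, 0, 1.16×10⁶) N/C.
E + v×B = (860, -660, 1.16×10⁶) N/C.
F = q(E + v×B) = (−1.602×10⁻¹⁹ C)·(860, -660, 1.16×10⁶) = (-1.38×10⁻¹⁶, 1.06×10⁻¹⁶, -1.85×10⁻¹³) N.
|F| = 1.85×10⁻¹³ N.

|F| ≈ 1.85×10⁻¹³ N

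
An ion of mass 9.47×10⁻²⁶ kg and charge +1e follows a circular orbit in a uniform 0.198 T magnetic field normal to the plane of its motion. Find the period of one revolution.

The cyclotron period depends only on m, q, B: T = 2πm/(|q|B).
T = 2π(9.47×10⁻²⁶)/((1.602×10⁻¹⁹)(0.198)) ≈ 1.88×10⁻⁵ s.

T ≈ 1.88×10⁻⁵ s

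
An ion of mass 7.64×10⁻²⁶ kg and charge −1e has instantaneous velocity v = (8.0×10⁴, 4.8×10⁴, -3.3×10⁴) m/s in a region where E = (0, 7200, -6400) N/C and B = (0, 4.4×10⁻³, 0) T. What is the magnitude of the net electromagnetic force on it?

v×B = (145, 0, 352) N/C.
E + v×B = (145, 7200, -6050) N/C.
F = q(E + v×B) = (−1.602×10⁻¹⁹ C)·(145, 7200, -6050) = (-2.33×10⁻¹⁷, -1.15×10⁻¹⁵, 9.69×10⁻¹⁶) N.
|F| = 1.51×10⁻¹⁵ N.

|F| ≈ 1.51×10⁻¹⁵ N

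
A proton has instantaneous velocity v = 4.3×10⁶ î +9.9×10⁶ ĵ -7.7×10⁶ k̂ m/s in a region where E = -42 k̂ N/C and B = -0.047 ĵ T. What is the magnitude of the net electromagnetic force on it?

v×B = (-3.62×10⁵, 0, -2.02×10⁵) N/C.
E + v×B = (-3.62×10⁵, 0, -2.02×10⁵) N/C.
F = q(E + v×B) = (1.602×10⁻¹⁹ C)·(-3.62×10⁵, 0, -2.02×10⁵) = (-5.80×10⁻¹⁴, 0, -3.24×10⁻¹⁴) N.
|F| = 6.64×10⁻¹⁴ N.

|F| ≈ 6.64×10⁻¹⁴ N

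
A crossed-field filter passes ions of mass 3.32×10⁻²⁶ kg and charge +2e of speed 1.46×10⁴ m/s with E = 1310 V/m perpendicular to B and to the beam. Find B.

B = 0.0897 T

Balance of forces in the selector: qE = qvB ⇒ B = E/v.
B = 1310/1.46×10⁴ = 0.0897 T.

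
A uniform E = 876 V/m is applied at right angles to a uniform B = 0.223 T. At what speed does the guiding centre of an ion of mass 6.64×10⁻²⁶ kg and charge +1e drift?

v_d ≈ 3930 m/s

In crossed fields the guiding centre drifts at v_d = |E×B|/B² = E/B, independent of charge and mass.
v_d = 876/0.223 = 3930 m/s.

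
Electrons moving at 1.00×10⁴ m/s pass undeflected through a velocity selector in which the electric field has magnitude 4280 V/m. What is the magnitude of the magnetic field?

Balance of forces in the selector: qE = qvB ⇒ B = E/v.
B = 4280/1.00×10⁴ = 0.428 T.

B = 0.428 T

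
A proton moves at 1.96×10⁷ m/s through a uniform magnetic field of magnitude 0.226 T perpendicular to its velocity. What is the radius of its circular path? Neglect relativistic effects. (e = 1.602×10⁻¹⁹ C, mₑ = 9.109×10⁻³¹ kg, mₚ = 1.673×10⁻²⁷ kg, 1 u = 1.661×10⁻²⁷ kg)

r ≈ 0.906 m

The magnetic force provides the centripetal force: |q|vB = mv²/r.
r = mv/(|q|B) = (1.673×10⁻²⁷)(1.96×10⁷)/((1.602×10⁻¹⁹)(0.226)) ≈ 0.906 m.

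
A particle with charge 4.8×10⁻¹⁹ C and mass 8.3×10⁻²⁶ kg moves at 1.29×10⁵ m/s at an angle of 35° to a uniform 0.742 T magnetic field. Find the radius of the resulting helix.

r ≈ 0.0172 m

v⊥ = v sinθ = 1.29×10⁵·sin35° ≈ 7.399×10⁴ m/s.
r = m v⊥/(|q|B) = (8.3×10⁻²⁶)(7.399×10⁴)/((4.8×10⁻¹⁹)(0.742)) ≈ 0.0172 m.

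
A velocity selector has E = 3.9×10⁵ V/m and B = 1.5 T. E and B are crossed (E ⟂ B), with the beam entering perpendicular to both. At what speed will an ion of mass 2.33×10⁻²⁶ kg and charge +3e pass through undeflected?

Straight-line motion ⇒ electric and magnetic forces cancel, so E = vB.
v = E/B = 3.9×10⁵/1.5 = 2.6×10⁵ m/s.

v = 2.6×10⁵ m/s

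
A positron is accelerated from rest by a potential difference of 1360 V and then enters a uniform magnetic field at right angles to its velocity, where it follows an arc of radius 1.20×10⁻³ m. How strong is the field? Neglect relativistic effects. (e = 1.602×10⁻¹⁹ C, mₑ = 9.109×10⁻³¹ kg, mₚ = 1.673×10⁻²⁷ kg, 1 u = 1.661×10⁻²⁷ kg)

B ≈ 0.104 T

v = √(2|q|V/m) = √(2·1.602×10⁻¹⁹·1360/9.109×10⁻³¹) ≈ 2.187×10⁷ m/s.
B = mv/(|q|r) = (9.109×10⁻³¹)(2.187×10⁷)/((1.602×10⁻¹⁹)(1.20×10⁻³)) ≈ 0.104 T.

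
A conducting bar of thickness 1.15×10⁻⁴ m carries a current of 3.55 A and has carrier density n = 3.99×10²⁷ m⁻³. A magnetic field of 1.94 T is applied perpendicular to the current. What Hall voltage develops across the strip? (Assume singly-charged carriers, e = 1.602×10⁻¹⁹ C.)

V_H ≈ 9.37×10⁻⁵ V

V_H = IB/(n e t).
V_H = (3.55)(1.94)/((3.99×10²⁷)(1.602×10⁻¹⁹)(1.15×10⁻⁴)) ≈ 9.37×10⁻⁵ V.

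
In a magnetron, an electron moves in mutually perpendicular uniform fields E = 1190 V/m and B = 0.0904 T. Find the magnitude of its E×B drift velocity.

v_d ≈ 1.32×10⁴ m/s

The steady drift has the magnetic force balancing the electric force, so v_d = E/B.
v_d = 1190/0.0904 = 1.32×10⁴ m/s.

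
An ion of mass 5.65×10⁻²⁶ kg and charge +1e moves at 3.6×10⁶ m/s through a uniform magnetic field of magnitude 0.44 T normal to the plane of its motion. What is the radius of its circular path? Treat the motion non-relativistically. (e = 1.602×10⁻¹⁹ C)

r ≈ 2.9 m

The magnetic force provides the centripetal force: |q|vB = mv²/r.
r = mv/(|q|B) = (5.65×10⁻²⁶)(3.6×10⁶)/((1.602×10⁻¹⁹)(0.44)) ≈ 2.9 m.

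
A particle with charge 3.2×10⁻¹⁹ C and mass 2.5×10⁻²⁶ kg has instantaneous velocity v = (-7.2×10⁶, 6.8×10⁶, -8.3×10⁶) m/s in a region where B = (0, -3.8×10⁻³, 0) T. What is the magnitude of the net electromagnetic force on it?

|F| ≈ 1.34×10⁻¹⁴ N

v×B = (-3.15×10⁴, 0, 2.74×10⁴) N/C.
F = q v×B = (3.2×10⁻¹⁹ C)·(-3.15×10⁴, 0, 2.74×10⁴) = (-1.01×10⁻¹⁴, 0, 8.76×10⁻¹⁵) N.
|F| = 1.34×10⁻¹⁴ N.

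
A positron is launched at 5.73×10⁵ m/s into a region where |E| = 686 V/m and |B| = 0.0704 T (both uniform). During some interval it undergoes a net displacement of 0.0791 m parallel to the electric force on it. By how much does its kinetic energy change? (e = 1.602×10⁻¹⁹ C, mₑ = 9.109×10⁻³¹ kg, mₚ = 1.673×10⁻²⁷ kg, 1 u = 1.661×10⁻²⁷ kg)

The magnetic force is always ⟂ v and does no work; only the electric force changes KE.
ΔKE = F_E · d = |q|E d = (1.602×10⁻¹⁹)(686)(0.0791) ≈ 8.69×10⁻¹⁸ J.

ΔKE ≈ 8.69×10⁻¹⁸ J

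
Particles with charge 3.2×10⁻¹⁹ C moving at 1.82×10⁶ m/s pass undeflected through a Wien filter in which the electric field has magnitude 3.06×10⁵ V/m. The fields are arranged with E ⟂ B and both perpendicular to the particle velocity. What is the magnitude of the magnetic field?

Balance of forces in the selector: qE = qvB ⇒ B = E/v.
B = 3.06×10⁵/1.82×10⁶ = 0.168 T.

B = 0.168 T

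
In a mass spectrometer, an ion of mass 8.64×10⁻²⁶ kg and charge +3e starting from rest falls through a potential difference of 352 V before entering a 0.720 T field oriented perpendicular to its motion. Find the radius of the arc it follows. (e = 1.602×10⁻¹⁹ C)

Acceleration: |q|V = ½mv² ⇒ v = √(2|q|V/m) = √(2·4.806×10⁻¹⁹·352/8.64×10⁻²⁶) ≈ 6.258×10⁴ m/s.
In the field: r = mv/(|q|B) = (8.64×10⁻²⁶)(6.258×10⁴)/((4.806×10⁻¹⁹)(0.720)) ≈ 0.0156 m.

r ≈ 0.0156 m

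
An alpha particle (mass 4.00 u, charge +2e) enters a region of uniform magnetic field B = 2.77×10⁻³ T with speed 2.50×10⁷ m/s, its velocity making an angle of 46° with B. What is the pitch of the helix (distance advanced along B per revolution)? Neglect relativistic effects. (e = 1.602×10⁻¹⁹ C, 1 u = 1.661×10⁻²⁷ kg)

v∥ = v cosθ = 2.50×10⁷·cos46° ≈ 1.737×10⁷ m/s.
T = 2πm/(|q|B) = 2π(6.644×10⁻²⁷)/((3.204×10⁻¹⁹)(2.77×10⁻³)) ≈ 4.704×10⁻⁵ s.
pitch = v∥ T = (1.737×10⁷)(4.704×10⁻⁵) ≈ 817 m.

p ≈ 817 m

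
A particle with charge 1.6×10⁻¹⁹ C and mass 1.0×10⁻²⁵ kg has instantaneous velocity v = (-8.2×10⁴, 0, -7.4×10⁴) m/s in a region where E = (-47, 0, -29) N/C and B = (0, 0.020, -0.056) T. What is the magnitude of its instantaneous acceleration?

v×B = (1480, -4590, -1640) N/C.
E + v×B = (1430, -4590, -1670) N/C.
F = q(E + v×B) = (1.6×10⁻¹⁹ C)·(1430, -4590, -1670) = (2.29×10⁻¹⁶, -7.35×10⁻¹⁶, -2.67×10⁻¹⁶) N.
|a| = |F|/m = 8.147×10⁻¹⁶/1.0×10⁻²⁵ ≈ 8.15×10⁹ m/s².

|a| ≈ 8.15×10⁹ m/s²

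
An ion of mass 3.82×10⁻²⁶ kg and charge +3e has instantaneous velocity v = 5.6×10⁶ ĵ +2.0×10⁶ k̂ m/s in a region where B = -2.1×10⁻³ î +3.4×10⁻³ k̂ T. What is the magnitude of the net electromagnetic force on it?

|F| ≈ 1.09×10⁻¹⁴ N

v×B = (1.90×10⁴, -4200, 1.18×10⁴) N/C.
F = q v×B = (4.806×10⁻¹⁹ C)·(1.90×10⁴, -4200, 1.18×10⁴) = (9.15×10⁻¹⁵, -2.02×10⁻¹⁵, 5.65×10⁻¹⁵) N.
|F| = 1.09×10⁻¹⁴ N.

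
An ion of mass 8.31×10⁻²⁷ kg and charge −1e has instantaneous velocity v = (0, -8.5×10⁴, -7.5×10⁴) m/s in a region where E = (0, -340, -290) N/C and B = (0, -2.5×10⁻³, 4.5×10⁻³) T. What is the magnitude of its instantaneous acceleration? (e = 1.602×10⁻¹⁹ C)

v×B = (-570, 0, 0) N/C.
E + v×B = (-570, -340, -290) N/C.
F = q(E + v×B) = (−1.602×10⁻¹⁹ C)·(-570, -340, -290) = (9.13×10⁻¹⁷, 5.45×10⁻¹⁷, 4.65×10⁻¹⁷) N.
|a| = |F|/m = 1.160×10⁻¹⁶/8.31×10⁻²⁷ ≈ 1.40×10¹⁰ m/s².

|a| ≈ 1.40×10¹⁰ m/s²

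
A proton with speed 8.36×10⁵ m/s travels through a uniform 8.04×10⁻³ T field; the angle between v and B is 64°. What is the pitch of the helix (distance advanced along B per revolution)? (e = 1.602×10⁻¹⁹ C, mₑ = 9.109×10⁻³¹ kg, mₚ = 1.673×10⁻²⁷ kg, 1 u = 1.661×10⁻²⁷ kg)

p ≈ 2.99 m

v∥ = v cosθ = 8.36×10⁵·cos64° ≈ 3.665×10⁵ m/s.
T = 2πm/(|q|B) = 2π(1.673×10⁻²⁷)/((1.602×10⁻¹⁹)(8.04×10⁻³)) ≈ 8.161×10⁻⁶ s.
pitch = v∥ T = (3.665×10⁵)(8.161×10⁻⁶) ≈ 2.99 m.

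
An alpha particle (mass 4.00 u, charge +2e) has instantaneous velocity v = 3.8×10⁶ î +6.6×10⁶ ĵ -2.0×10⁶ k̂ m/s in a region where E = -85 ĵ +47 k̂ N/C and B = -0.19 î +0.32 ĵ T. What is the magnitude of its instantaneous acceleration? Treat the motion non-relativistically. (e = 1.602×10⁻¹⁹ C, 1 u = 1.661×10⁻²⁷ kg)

v×B = (6.40×10⁵, 3.80×10⁵, 2.47×10⁶) N/C.
E + v×B = (6.40×10⁵, 3.80×10⁵, 2.47×10⁶) N/C.
F = q(E + v×B) = (3.204×10⁻¹⁹ C)·(6.40×10⁵, 3.80×10⁵, 2.47×10⁶) = (2.05×10⁻¹³, 1.22×10⁻¹³, 7.91×10⁻¹³) N.
|a| = |F|/m = 8.265×10⁻¹³/6.644×10⁻²⁷ ≈ 1.24×10¹⁴ m/s².

|a| ≈ 1.24×10¹⁴ m/s²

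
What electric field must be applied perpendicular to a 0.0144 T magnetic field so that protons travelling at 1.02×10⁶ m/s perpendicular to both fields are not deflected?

E = 1.47×10⁴ V/m

For straight-line motion qE = qvB, so E = vB.
E = 1.02×10⁶ × 0.0144 = 1.47×10⁴ V/m.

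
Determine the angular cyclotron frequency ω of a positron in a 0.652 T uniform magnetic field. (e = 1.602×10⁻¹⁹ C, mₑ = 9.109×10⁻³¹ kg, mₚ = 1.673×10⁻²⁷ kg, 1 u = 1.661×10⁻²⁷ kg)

ω ≈ 1.15×10¹¹ rad/s

ω = |q|B/m.
ω = (1.602×10⁻¹⁹)(0.652)/9.109×10⁻³¹ ≈ 1.15×10¹¹ rad/s.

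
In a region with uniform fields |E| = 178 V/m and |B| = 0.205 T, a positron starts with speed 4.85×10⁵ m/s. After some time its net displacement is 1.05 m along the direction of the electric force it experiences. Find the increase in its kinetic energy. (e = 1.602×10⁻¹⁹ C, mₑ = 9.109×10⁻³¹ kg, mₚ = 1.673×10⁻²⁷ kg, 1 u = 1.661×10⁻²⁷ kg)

ΔKE ≈ 2.99×10⁻¹⁷ J

The magnetic force is always ⟂ v and does no work; only the electric force changes KE.
ΔKE = F_E · d = |q|E d = (1.602×10⁻¹⁹)(178)(1.05) ≈ 2.99×10⁻¹⁷ J.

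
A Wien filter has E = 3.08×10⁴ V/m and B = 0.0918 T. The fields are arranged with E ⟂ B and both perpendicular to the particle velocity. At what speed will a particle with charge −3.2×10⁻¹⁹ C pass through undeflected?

Straight-line motion ⇒ electric and magnetic forces cancel, so E = vB.
v = E/B = 3.08×10⁴/0.0918 = 3.36×10⁵ m/s.
The result is independent of the particle's charge and mass.

v = 3.36×10⁵ m/s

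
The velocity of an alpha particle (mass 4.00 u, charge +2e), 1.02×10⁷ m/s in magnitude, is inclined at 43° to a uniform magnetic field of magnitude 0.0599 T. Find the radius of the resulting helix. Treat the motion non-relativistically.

r ≈ 2.41 m

v⊥ = v sinθ = 1.02×10⁷·sin43° ≈ 6.956×10⁶ m/s.
r = m v⊥/(|q|B) = (6.644×10⁻²⁷)(6.956×10⁶)/((3.204×10⁻¹⁹)(0.0599)) ≈ 2.41 m.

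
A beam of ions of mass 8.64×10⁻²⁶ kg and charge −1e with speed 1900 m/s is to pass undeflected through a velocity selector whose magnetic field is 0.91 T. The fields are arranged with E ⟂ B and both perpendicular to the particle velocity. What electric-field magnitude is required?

E = 1700 V/m

For straight-line motion qE = qvB, so E = vB.
E = 1900 × 0.91 = 1700 V/m.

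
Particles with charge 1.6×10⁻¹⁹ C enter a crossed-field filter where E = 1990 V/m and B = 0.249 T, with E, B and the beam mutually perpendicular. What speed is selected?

For undeflected motion the electric and magnetic forces balance: qE = qvB.
v = E/B = 1990/0.249 = 7990 m/s.

v = 7990 m/s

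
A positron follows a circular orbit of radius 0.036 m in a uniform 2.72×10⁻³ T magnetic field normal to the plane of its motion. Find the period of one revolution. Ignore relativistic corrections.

The cyclotron period depends only on m, q, B: T = 2πm/(|q|B).
T = 2π(9.109×10⁻³¹)/((1.602×10⁻¹⁹)(2.72×10⁻³)) ≈ 1.31×10⁻⁸ s.

T ≈ 1.31×10⁻⁸ s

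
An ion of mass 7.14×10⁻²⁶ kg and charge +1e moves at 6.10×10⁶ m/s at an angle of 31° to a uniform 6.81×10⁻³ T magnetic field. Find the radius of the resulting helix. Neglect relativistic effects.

v⊥ = v sinθ = 6.10×10⁶·sin31° ≈ 3.142×10⁶ m/s.
r = m v⊥/(|q|B) = (7.14×10⁻²⁶)(3.142×10⁶)/((1.602×10⁻¹⁹)(6.81×10⁻³)) ≈ 206 m.

r ≈ 206 m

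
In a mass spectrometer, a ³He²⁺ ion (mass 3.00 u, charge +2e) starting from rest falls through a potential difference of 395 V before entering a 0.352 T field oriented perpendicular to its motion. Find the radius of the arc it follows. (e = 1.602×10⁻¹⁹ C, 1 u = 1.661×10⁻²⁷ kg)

Acceleration: |q|V = ½mv² ⇒ v = √(2|q|V/m) = √(2·3.204×10⁻¹⁹·395/4.983×10⁻²⁷) ≈ 2.254×10⁵ m/s.
In the field: r = mv/(|q|B) = (4.983×10⁻²⁷)(2.254×10⁵)/((3.204×10⁻¹⁹)(0.352)) ≈ 9.96×10⁻³ m.

r ≈ 9.96×10⁻³ m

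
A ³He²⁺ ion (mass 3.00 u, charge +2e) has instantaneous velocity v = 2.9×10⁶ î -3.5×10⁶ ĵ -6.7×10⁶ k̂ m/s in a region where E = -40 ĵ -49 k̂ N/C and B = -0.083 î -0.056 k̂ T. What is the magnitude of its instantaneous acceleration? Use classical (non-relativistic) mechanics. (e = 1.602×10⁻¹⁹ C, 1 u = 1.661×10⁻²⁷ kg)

v×B = (1.96×10⁵, 7.18×10⁵, -2.90×10⁵) N/C.
E + v×B = (1.96×10⁵, 7.18×10⁵, -2.91×10⁵) N/C.
F = q(E + v×B) = (3.204×10⁻¹⁹ C)·(1.96×10⁵, 7.18×10⁵, -2.91×10⁵) = (6.28×10⁻¹⁴, 2.30×10⁻¹³, -9.31×10⁻¹⁴) N.
|a| = |F|/m = 2.561×10⁻¹³/4.983×10⁻²⁷ ≈ 5.14×10¹³ m/s².

|a| ≈ 5.14×10¹³ m/s²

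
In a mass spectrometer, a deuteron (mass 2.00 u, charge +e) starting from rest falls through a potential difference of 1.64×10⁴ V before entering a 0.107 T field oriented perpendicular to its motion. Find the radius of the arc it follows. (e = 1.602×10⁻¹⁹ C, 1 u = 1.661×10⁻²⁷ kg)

r ≈ 0.244 m

Acceleration: |q|V = ½mv² ⇒ v = √(2|q|V/m) = √(2·1.602×10⁻¹⁹·1.64×10⁴/3.322×10⁻²⁷) ≈ 1.258×10⁶ m/s.
In the field: r = mv/(|q|B) = (3.322×10⁻²⁷)(1.258×10⁶)/((1.602×10⁻¹⁹)(0.107)) ≈ 0.244 m.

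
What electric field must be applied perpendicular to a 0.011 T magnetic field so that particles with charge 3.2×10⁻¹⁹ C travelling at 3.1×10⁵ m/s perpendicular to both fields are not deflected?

E = 3400 V/m

For straight-line motion qE = qvB, so E = vB.
E = 3.1×10⁵ × 0.011 = 3400 V/m.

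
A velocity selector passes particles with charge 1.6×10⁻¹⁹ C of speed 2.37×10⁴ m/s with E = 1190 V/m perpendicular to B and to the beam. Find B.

B = 0.0502 T

Balance of forces in the selector: qE = qvB ⇒ B = E/v.
B = 1190/2.37×10⁴ = 0.0502 T.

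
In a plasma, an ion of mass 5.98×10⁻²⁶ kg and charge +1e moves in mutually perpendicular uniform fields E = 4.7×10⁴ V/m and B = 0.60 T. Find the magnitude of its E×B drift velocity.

v_d ≈ 7.8×10⁴ m/s

The steady drift has the magnetic force balancing the electric force, so v_d = E/B.
v_d = 4.7×10⁴/0.60 = 7.8×10⁴ m/s.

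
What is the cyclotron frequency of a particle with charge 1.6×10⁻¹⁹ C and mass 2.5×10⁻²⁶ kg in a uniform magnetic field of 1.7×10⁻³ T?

f ≈ 1700 Hz

f = |q|B/(2πm).
f = (1.6×10⁻¹⁹)(1.7×10⁻³)/(2π·2.5×10⁻²⁶) ≈ 1700 Hz.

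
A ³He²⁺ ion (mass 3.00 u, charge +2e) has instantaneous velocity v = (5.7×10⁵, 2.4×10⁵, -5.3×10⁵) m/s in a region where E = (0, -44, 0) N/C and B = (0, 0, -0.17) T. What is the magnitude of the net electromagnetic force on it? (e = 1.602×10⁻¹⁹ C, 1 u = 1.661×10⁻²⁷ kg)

|F| ≈ 3.37×10⁻¹⁴ N

v×B = (-4.08×10⁴, 9.69×10⁴, 0) N/C.
E + v×B = (-4.08×10⁴, 9.69×10⁴, 0) N/C.
F = q(E + v×B) = (3.204×10⁻¹⁹ C)·(-4.08×10⁴, 9.69×10⁴, 0) = (-1.31×10⁻¹⁴, 3.10×10⁻¹⁴, 0) N.
|F| = 3.37×10⁻¹⁴ N.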